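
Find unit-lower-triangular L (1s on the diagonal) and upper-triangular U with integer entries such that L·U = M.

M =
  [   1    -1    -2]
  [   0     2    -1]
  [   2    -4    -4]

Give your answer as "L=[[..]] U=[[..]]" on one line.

  R1 -= 0·R0 → [0,2,-1]
  R2 -= 2·R0 → [0,-2,0]
  R2 -= -1·R1 → [0,0,-1]

L=[[1,0,0],[0,1,0],[2,-1,1]] U=[[1,-1,-2],[0,2,-1],[0,0,-1]]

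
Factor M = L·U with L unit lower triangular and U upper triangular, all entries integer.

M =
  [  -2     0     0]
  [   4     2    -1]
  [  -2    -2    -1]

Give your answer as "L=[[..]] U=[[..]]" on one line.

L=[[1,0,0],[-2,1,0],[1,-1,1]] U=[[-2,0,0],[0,2,-1],[0,0,-2]]

  R1 -= -2·R0 → [0,2,-1]
  R2 -= 1·R0 → [0,-2,-1]
  R2 -= -1·R1 → [0,0,-2]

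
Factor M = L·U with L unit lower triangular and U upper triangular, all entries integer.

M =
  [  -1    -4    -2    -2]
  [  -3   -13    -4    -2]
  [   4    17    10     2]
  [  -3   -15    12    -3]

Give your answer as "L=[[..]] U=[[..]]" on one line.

L=[[1,0,0,0],[3,1,0,0],[-4,-1,1,0],[3,3,3,1]] U=[[-1,-4,-2,-2],[0,-1,2,4],[0,0,4,-2],[0,0,0,-3]]

  row1 -= 3·row0 → [0,-1,2,4]
  row2 -= -4·row0 → [0,1,2,-6]
  row3 -= 3·row0 → [0,-3,18,3]
  row2 -= -1·row1 → [0,0,4,-2]
  row3 -= 3·row1 → [0,0,12,-9]
  row3 -= 3·row2 → [0,0,0,-3]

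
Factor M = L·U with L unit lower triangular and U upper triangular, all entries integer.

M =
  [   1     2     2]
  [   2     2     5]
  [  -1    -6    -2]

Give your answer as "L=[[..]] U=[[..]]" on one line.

L=[[1,0,0],[2,1,0],[-1,2,1]] U=[[1,2,2],[0,-2,1],[0,0,-2]]

  R1 -= 2·R0 → [0,-2,1]
  R2 -= -1·R0 → [0,-4,0]
  R2 -= 2·R1 → [0,0,-2]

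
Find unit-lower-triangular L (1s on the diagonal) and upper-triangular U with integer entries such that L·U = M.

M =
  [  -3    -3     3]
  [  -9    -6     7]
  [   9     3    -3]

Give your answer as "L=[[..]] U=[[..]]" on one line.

L=[[1,0,0],[3,1,0],[-3,-2,1]] U=[[-3,-3,3],[0,3,-2],[0,0,2]]

  r1 -= 3·r0 → [0,3,-2]
  r2 -= -3·r0 → [0,-6,6]
  r2 -= -2·r1 → [0,0,2]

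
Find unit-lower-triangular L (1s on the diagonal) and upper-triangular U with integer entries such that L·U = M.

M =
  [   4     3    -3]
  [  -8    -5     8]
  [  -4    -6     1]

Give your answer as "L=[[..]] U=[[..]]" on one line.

L=[[1,0,0],[-2,1,0],[-1,-3,1]] U=[[4,3,-3],[0,1,2],[0,0,4]]

  R1 -= -2·R0 → [0,1,2]
  R2 -= -1·R0 → [0,-3,-2]
  R2 -= -3·R1 → [0,0,4]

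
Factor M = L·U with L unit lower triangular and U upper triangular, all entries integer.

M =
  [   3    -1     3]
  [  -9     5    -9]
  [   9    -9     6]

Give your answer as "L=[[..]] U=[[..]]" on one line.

  row1 -= -3·row0 → [0,2,0]
  row2 -= 3·row0 → [0,-6,-3]
  row2 -= -3·row1 → [0,0,-3]

L=[[1,0,0],[-3,1,0],[3,-3,1]] U=[[3,-1,3],[0,2,0],[0,0,-3]]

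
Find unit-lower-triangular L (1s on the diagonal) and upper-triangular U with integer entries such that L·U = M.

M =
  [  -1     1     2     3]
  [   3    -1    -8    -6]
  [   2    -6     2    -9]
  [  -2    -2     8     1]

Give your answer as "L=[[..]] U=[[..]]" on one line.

L=[[1,0,0,0],[-3,1,0,0],[-2,-2,1,0],[2,-2,0,1]] U=[[-1,1,2,3],[0,2,-2,3],[0,0,2,3],[0,0,0,1]]

  r1 -= -3·r0 → [0,2,-2,3]
  r2 -= -2·r0 → [0,-4,6,-3]
  r3 -= 2·r0 → [0,-4,4,-5]
  r2 -= -2·r1 → [0,0,2,3]
  r3 -= -2·r1 → [0,0,0,1]
  r3 -= 0·r2 → [0,0,0,1]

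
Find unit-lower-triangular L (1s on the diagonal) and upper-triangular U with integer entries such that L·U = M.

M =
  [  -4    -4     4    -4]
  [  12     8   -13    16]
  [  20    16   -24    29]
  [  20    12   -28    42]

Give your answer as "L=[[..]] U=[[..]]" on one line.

L=[[1,0,0,0],[-3,1,0,0],[-5,1,1,0],[-5,2,2,1]] U=[[-4,-4,4,-4],[0,-4,-1,4],[0,0,-3,5],[0,0,0,4]]

  r1 -= -3·r0 → [0,-4,-1,4]
  r2 -= -5·r0 → [0,-4,-4,9]
  r3 -= -5·r0 → [0,-8,-8,22]
  r2 -= 1·r1 → [0,0,-3,5]
  r3 -= 2·r1 → [0,0,-6,14]
  r3 -= 2·r2 → [0,0,0,4]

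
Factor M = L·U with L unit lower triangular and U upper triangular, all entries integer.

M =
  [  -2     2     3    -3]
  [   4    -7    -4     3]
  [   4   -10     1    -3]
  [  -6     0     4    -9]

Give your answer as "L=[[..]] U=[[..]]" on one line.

L=[[1,0,0,0],[-2,1,0,0],[-2,2,1,0],[3,2,-3,1]] U=[[-2,2,3,-3],[0,-3,2,-3],[0,0,3,-3],[0,0,0,-3]]

  R1 -= -2·R0 → [0,-3,2,-3]
  R2 -= -2·R0 → [0,-6,7,-9]
  R3 -= 3·R0 → [0,-6,-5,0]
  R2 -= 2·R1 → [0,0,3,-3]
  R3 -= 2·R1 → [0,0,-9,6]
  R3 -= -3·R2 → [0,0,0,-3]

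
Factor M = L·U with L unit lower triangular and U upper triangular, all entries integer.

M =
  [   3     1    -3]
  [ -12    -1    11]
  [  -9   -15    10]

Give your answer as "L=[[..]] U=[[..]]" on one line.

L=[[1,0,0],[-4,1,0],[-3,-4,1]] U=[[3,1,-3],[0,3,-1],[0,0,-3]]

  r1 -= -4·r0 → [0,3,-1]
  r2 -= -3·r0 → [0,-12,1]
  r2 -= -4·r1 → [0,0,-3]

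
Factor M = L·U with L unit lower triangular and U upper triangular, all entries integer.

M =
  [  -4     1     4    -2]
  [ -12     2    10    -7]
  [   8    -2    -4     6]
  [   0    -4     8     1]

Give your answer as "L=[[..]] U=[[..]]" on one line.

  r1 -= 3·r0 → [0,-1,-2,-1]
  r2 -= -2·r0 → [0,0,4,2]
  r3 -= 0·r0 → [0,-4,8,1]
  r2 -= 0·r1 → [0,0,4,2]
  r3 -= 4·r1 → [0,0,16,5]
  r3 -= 4·r2 → [0,0,0,-3]

L=[[1,0,0,0],[3,1,0,0],[-2,0,1,0],[0,4,4,1]] U=[[-4,1,4,-2],[0,-1,-2,-1],[0,0,4,2],[0,0,0,-3]]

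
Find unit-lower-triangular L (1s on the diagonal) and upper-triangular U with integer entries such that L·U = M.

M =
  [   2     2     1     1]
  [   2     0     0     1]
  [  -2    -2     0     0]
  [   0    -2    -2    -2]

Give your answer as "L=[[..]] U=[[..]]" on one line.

  r1 -= 1·r0 → [0,-2,-1,0]
  r2 -= -1·r0 → [0,0,1,1]
  r3 -= 0·r0 → [0,-2,-2,-2]
  r2 -= 0·r1 → [0,0,1,1]
  r3 -= 1·r1 → [0,0,-1,-2]
  r3 -= -1·r2 → [0,0,0,-1]

L=[[1,0,0,0],[1,1,0,0],[-1,0,1,0],[0,1,-1,1]] U=[[2,2,1,1],[0,-2,-1,0],[0,0,1,1],[0,0,0,-1]]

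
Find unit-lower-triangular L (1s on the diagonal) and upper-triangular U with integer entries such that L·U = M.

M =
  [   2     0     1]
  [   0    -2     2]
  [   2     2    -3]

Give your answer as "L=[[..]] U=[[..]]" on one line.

  row1 -= 0·row0 → [0,-2,2]
  row2 -= 1·row0 → [0,2,-4]
  row2 -= -1·row1 → [0,0,-2]

L=[[1,0,0],[0,1,0],[1,-1,1]] U=[[2,0,1],[0,-2,2],[0,0,-2]]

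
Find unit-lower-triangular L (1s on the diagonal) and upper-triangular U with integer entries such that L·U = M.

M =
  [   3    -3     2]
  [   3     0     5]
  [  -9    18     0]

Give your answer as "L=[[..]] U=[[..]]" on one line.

  r1 -= 1·r0 → [0,3,3]
  r2 -= -3·r0 → [0,9,6]
  r2 -= 3·r1 → [0,0,-3]

L=[[1,0,0],[1,1,0],[-3,3,1]] U=[[3,-3,2],[0,3,3],[0,0,-3]]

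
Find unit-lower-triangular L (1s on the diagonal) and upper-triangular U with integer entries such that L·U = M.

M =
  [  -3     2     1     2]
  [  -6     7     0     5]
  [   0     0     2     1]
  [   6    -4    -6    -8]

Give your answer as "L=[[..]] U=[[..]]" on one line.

  R1 -= 2·R0 → [0,3,-2,1]
  R2 -= 0·R0 → [0,0,2,1]
  R3 -= -2·R0 → [0,0,-4,-4]
  R2 -= 0·R1 → [0,0,2,1]
  R3 -= 0·R1 → [0,0,-4,-4]
  R3 -= -2·R2 → [0,0,0,-2]

L=[[1,0,0,0],[2,1,0,0],[0,0,1,0],[-2,0,-2,1]] U=[[-3,2,1,2],[0,3,-2,1],[0,0,2,1],[0,0,0,-2]]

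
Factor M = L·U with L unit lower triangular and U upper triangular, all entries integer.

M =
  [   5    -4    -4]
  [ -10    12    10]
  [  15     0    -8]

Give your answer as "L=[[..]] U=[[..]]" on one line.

L=[[1,0,0],[-2,1,0],[3,3,1]] U=[[5,-4,-4],[0,4,2],[0,0,-2]]

  row1 -= -2·row0 → [0,4,2]
  row2 -= 3·row0 → [0,12,4]
  row2 -= 3·row1 → [0,0,-2]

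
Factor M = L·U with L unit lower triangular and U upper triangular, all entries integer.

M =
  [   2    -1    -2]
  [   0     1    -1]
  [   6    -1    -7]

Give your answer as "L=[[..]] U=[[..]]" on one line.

  r1 -= 0·r0 → [0,1,-1]
  r2 -= 3·r0 → [0,2,-1]
  r2 -= 2·r1 → [0,0,1]

L=[[1,0,0],[0,1,0],[3,2,1]] U=[[2,-1,-2],[0,1,-1],[0,0,1]]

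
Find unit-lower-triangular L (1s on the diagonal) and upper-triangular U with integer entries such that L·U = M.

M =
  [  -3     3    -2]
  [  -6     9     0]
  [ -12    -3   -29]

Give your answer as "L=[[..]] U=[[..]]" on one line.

  r1 -= 2·r0 → [0,3,4]
  r2 -= 4·r0 → [0,-15,-21]
  r2 -= -5·r1 → [0,0,-1]

L=[[1,0,0],[2,1,0],[4,-5,1]] U=[[-3,3,-2],[0,3,4],[0,0,-1]]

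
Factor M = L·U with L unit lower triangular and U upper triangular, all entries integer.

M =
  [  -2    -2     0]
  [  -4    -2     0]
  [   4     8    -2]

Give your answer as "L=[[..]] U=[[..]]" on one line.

L=[[1,0,0],[2,1,0],[-2,2,1]] U=[[-2,-2,0],[0,2,0],[0,0,-2]]

  R1 -= 2·R0 → [0,2,0]
  R2 -= -2·R0 → [0,4,-2]
  R2 -= 2·R1 → [0,0,-2]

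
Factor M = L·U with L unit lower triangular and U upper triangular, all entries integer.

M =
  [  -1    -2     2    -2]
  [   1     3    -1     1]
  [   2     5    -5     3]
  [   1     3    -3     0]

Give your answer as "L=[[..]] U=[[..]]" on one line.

  r1 -= -1·r0 → [0,1,1,-1]
  r2 -= -2·r0 → [0,1,-1,-1]
  r3 -= -1·r0 → [0,1,-1,-2]
  r2 -= 1·r1 → [0,0,-2,0]
  r3 -= 1·r1 → [0,0,-2,-1]
  r3 -= 1·r2 → [0,0,0,-1]

L=[[1,0,0,0],[-1,1,0,0],[-2,1,1,0],[-1,1,1,1]] U=[[-1,-2,2,-2],[0,1,1,-1],[0,0,-2,0],[0,0,0,-1]]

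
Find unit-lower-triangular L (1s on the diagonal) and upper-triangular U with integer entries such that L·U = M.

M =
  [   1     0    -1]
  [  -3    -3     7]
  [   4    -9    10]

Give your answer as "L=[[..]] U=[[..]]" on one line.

L=[[1,0,0],[-3,1,0],[4,3,1]] U=[[1,0,-1],[0,-3,4],[0,0,2]]

  r1 -= -3·r0 → [0,-3,4]
  r2 -= 4·r0 → [0,-9,14]
  r2 -= 3·r1 → [0,0,2]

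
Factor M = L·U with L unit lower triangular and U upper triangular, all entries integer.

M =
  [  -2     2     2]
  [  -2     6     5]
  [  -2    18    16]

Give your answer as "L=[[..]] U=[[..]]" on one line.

  r1 -= 1·r0 → [0,4,3]
  r2 -= 1·r0 → [0,16,14]
  r2 -= 4·r1 → [0,0,2]

L=[[1,0,0],[1,1,0],[1,4,1]] U=[[-2,2,2],[0,4,3],[0,0,2]]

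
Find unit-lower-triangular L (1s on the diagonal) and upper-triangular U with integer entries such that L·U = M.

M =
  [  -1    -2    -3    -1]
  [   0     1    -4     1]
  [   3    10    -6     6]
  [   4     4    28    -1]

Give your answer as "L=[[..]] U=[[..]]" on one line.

L=[[1,0,0,0],[0,1,0,0],[-3,4,1,0],[-4,-4,0,1]] U=[[-1,-2,-3,-1],[0,1,-4,1],[0,0,1,-1],[0,0,0,-1]]

  row1 -= 0·row0 → [0,1,-4,1]
  row2 -= -3·row0 → [0,4,-15,3]
  row3 -= -4·row0 → [0,-4,16,-5]
  row2 -= 4·row1 → [0,0,1,-1]
  row3 -= -4·row1 → [0,0,0,-1]
  row3 -= 0·row2 → [0,0,0,-1]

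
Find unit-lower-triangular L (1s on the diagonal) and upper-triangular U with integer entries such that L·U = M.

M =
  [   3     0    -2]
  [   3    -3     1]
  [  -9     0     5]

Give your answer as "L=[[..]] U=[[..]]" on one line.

  r1 -= 1·r0 → [0,-3,3]
  r2 -= -3·r0 → [0,0,-1]
  r2 -= 0·r1 → [0,0,-1]

L=[[1,0,0],[1,1,0],[-3,0,1]] U=[[3,0,-2],[0,-3,3],[0,0,-1]]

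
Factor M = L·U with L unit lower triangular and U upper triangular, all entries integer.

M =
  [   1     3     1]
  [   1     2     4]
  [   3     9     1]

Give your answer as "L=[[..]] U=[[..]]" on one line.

  r1 -= 1·r0 → [0,-1,3]
  r2 -= 3·r0 → [0,0,-2]
  r2 -= 0·r1 → [0,0,-2]

L=[[1,0,0],[1,1,0],[3,0,1]] U=[[1,3,1],[0,-1,3],[0,0,-2]]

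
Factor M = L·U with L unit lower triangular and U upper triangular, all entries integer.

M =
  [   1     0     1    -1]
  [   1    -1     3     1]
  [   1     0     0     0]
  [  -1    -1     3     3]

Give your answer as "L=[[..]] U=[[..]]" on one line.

  row1 -= 1·row0 → [0,-1,2,2]
  row2 -= 1·row0 → [0,0,-1,1]
  row3 -= -1·row0 → [0,-1,4,2]
  row2 -= 0·row1 → [0,0,-1,1]
  row3 -= 1·row1 → [0,0,2,0]
  row3 -= -2·row2 → [0,0,0,2]

L=[[1,0,0,0],[1,1,0,0],[1,0,1,0],[-1,1,-2,1]] U=[[1,0,1,-1],[0,-1,2,2],[0,0,-1,1],[0,0,0,2]]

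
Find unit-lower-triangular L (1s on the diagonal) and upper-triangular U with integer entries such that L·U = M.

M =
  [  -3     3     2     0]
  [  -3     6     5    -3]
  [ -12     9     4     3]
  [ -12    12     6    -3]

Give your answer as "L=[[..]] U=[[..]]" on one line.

  r1 -= 1·r0 → [0,3,3,-3]
  r2 -= 4·r0 → [0,-3,-4,3]
  r3 -= 4·r0 → [0,0,-2,-3]
  r2 -= -1·r1 → [0,0,-1,0]
  r3 -= 0·r1 → [0,0,-2,-3]
  r3 -= 2·r2 → [0,0,0,-3]

L=[[1,0,0,0],[1,1,0,0],[4,-1,1,0],[4,0,2,1]] U=[[-3,3,2,0],[0,3,3,-3],[0,0,-1,0],[0,0,0,-3]]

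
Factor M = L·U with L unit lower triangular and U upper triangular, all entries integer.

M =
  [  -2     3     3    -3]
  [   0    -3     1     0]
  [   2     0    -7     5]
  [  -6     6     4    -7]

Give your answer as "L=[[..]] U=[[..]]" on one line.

L=[[1,0,0,0],[0,1,0,0],[-1,-1,1,0],[3,1,2,1]] U=[[-2,3,3,-3],[0,-3,1,0],[0,0,-3,2],[0,0,0,-2]]

  R1 -= 0·R0 → [0,-3,1,0]
  R2 -= -1·R0 → [0,3,-4,2]
  R3 -= 3·R0 → [0,-3,-5,2]
  R2 -= -1·R1 → [0,0,-3,2]
  R3 -= 1·R1 → [0,0,-6,2]
  R3 -= 2·R2 → [0,0,0,-2]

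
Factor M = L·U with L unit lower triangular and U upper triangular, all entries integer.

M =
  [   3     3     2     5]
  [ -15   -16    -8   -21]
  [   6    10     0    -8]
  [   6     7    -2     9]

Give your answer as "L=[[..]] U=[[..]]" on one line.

  row1 -= -5·row0 → [0,-1,2,4]
  row2 -= 2·row0 → [0,4,-4,-18]
  row3 -= 2·row0 → [0,1,-6,-1]
  row2 -= -4·row1 → [0,0,4,-2]
  row3 -= -1·row1 → [0,0,-4,3]
  row3 -= -1·row2 → [0,0,0,1]

L=[[1,0,0,0],[-5,1,0,0],[2,-4,1,0],[2,-1,-1,1]] U=[[3,3,2,5],[0,-1,2,4],[0,0,4,-2],[0,0,0,1]]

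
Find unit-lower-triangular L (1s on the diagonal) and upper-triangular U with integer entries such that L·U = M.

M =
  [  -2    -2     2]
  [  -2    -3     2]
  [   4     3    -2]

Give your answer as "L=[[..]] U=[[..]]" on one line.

  r1 -= 1·r0 → [0,-1,0]
  r2 -= -2·r0 → [0,-1,2]
  r2 -= 1·r1 → [0,0,2]

L=[[1,0,0],[1,1,0],[-2,1,1]] U=[[-2,-2,2],[0,-1,0],[0,0,2]]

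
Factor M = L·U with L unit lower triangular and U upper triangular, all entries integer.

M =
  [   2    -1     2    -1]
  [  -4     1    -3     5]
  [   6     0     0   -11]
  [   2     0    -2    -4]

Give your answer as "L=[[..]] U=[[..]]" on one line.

L=[[1,0,0,0],[-2,1,0,0],[3,-3,1,0],[1,-1,1,1]] U=[[2,-1,2,-1],[0,-1,1,3],[0,0,-3,1],[0,0,0,-1]]

  r1 -= -2·r0 → [0,-1,1,3]
  r2 -= 3·r0 → [0,3,-6,-8]
  r3 -= 1·r0 → [0,1,-4,-3]
  r2 -= -3·r1 → [0,0,-3,1]
  r3 -= -1·r1 → [0,0,-3,0]
  r3 -= 1·r2 → [0,0,0,-1]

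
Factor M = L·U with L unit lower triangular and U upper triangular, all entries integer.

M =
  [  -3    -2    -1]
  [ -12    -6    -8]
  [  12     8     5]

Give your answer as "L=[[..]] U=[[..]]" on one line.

L=[[1,0,0],[4,1,0],[-4,0,1]] U=[[-3,-2,-1],[0,2,-4],[0,0,1]]

  r1 -= 4·r0 → [0,2,-4]
  r2 -= -4·r0 → [0,0,1]
  r2 -= 0·r1 → [0,0,1]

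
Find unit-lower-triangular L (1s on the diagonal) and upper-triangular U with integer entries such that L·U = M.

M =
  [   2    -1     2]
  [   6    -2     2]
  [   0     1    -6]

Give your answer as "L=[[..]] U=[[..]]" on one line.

  R1 -= 3·R0 → [0,1,-4]
  R2 -= 0·R0 → [0,1,-6]
  R2 -= 1·R1 → [0,0,-2]

L=[[1,0,0],[3,1,0],[0,1,1]] U=[[2,-1,2],[0,1,-4],[0,0,-2]]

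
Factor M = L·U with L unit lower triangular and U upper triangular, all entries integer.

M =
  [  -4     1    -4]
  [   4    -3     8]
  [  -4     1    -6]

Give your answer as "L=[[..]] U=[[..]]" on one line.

  r1 -= -1·r0 → [0,-2,4]
  r2 -= 1·r0 → [0,0,-2]
  r2 -= 0·r1 → [0,0,-2]

L=[[1,0,0],[-1,1,0],[1,0,1]] U=[[-4,1,-4],[0,-2,4],[0,0,-2]]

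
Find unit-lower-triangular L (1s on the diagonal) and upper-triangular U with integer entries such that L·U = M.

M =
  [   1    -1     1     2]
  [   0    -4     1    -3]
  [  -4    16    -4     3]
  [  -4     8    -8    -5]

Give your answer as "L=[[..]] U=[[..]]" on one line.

L=[[1,0,0,0],[0,1,0,0],[-4,-3,1,0],[-4,-1,-1,1]] U=[[1,-1,1,2],[0,-4,1,-3],[0,0,3,2],[0,0,0,2]]

  row1 -= 0·row0 → [0,-4,1,-3]
  row2 -= -4·row0 → [0,12,0,11]
  row3 -= -4·row0 → [0,4,-4,3]
  row2 -= -3·row1 → [0,0,3,2]
  row3 -= -1·row1 → [0,0,-3,0]
  row3 -= -1·row2 → [0,0,0,2]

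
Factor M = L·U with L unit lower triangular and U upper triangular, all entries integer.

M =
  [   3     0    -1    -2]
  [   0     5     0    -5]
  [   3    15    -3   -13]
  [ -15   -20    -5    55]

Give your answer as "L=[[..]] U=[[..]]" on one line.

L=[[1,0,0,0],[0,1,0,0],[1,3,1,0],[-5,-4,5,1]] U=[[3,0,-1,-2],[0,5,0,-5],[0,0,-2,4],[0,0,0,5]]

  r1 -= 0·r0 → [0,5,0,-5]
  r2 -= 1·r0 → [0,15,-2,-11]
  r3 -= -5·r0 → [0,-20,-10,45]
  r2 -= 3·r1 → [0,0,-2,4]
  r3 -= -4·r1 → [0,0,-10,25]
  r3 -= 5·r2 → [0,0,0,5]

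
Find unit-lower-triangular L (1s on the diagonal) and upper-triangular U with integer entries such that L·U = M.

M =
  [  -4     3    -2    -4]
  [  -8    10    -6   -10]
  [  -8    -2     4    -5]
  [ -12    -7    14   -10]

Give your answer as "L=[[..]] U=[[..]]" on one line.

L=[[1,0,0,0],[2,1,0,0],[2,-2,1,0],[3,-4,3,1]] U=[[-4,3,-2,-4],[0,4,-2,-2],[0,0,4,-1],[0,0,0,-3]]

  R1 -= 2·R0 → [0,4,-2,-2]
  R2 -= 2·R0 → [0,-8,8,3]
  R3 -= 3·R0 → [0,-16,20,2]
  R2 -= -2·R1 → [0,0,4,-1]
  R3 -= -4·R1 → [0,0,12,-6]
  R3 -= 3·R2 → [0,0,0,-3]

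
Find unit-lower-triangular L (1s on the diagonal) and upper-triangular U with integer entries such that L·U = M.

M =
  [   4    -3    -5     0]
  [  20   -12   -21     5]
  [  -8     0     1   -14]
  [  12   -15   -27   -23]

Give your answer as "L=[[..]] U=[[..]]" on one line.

  R1 -= 5·R0 → [0,3,4,5]
  R2 -= -2·R0 → [0,-6,-9,-14]
  R3 -= 3·R0 → [0,-6,-12,-23]
  R2 -= -2·R1 → [0,0,-1,-4]
  R3 -= -2·R1 → [0,0,-4,-13]
  R3 -= 4·R2 → [0,0,0,3]

L=[[1,0,0,0],[5,1,0,0],[-2,-2,1,0],[3,-2,4,1]] U=[[4,-3,-5,0],[0,3,4,5],[0,0,-1,-4],[0,0,0,3]]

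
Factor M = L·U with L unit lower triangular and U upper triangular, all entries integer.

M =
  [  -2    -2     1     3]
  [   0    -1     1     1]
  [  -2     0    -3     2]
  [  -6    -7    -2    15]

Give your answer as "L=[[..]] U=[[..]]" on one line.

L=[[1,0,0,0],[0,1,0,0],[1,-2,1,0],[3,1,3,1]] U=[[-2,-2,1,3],[0,-1,1,1],[0,0,-2,1],[0,0,0,2]]

  r1 -= 0·r0 → [0,-1,1,1]
  r2 -= 1·r0 → [0,2,-4,-1]
  r3 -= 3·r0 → [0,-1,-5,6]
  r2 -= -2·r1 → [0,0,-2,1]
  r3 -= 1·r1 → [0,0,-6,5]
  r3 -= 3·r2 → [0,0,0,2]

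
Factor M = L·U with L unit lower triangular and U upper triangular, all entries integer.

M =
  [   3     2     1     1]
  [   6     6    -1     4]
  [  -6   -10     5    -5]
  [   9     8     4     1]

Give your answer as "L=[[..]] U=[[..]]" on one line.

  row1 -= 2·row0 → [0,2,-3,2]
  row2 -= -2·row0 → [0,-6,7,-3]
  row3 -= 3·row0 → [0,2,1,-2]
  row2 -= -3·row1 → [0,0,-2,3]
  row3 -= 1·row1 → [0,0,4,-4]
  row3 -= -2·row2 → [0,0,0,2]

L=[[1,0,0,0],[2,1,0,0],[-2,-3,1,0],[3,1,-2,1]] U=[[3,2,1,1],[0,2,-3,2],[0,0,-2,3],[0,0,0,2]]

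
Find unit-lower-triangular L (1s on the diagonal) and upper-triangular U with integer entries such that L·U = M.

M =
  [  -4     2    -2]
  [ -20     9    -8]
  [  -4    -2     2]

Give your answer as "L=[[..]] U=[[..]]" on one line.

  row1 -= 5·row0 → [0,-1,2]
  row2 -= 1·row0 → [0,-4,4]
  row2 -= 4·row1 → [0,0,-4]

L=[[1,0,0],[5,1,0],[1,4,1]] U=[[-4,2,-2],[0,-1,2],[0,0,-4]]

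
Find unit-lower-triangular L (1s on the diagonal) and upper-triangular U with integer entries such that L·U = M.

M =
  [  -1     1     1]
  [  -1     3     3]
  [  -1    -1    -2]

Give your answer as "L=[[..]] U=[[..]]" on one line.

L=[[1,0,0],[1,1,0],[1,-1,1]] U=[[-1,1,1],[0,2,2],[0,0,-1]]

  r1 -= 1·r0 → [0,2,2]
  r2 -= 1·r0 → [0,-2,-3]
  r2 -= -1·r1 → [0,0,-1]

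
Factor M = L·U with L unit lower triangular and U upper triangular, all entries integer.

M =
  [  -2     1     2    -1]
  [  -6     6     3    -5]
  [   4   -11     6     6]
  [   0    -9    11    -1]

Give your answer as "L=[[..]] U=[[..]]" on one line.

  r1 -= 3·r0 → [0,3,-3,-2]
  r2 -= -2·r0 → [0,-9,10,4]
  r3 -= 0·r0 → [0,-9,11,-1]
  r2 -= -3·r1 → [0,0,1,-2]
  r3 -= -3·r1 → [0,0,2,-7]
  r3 -= 2·r2 → [0,0,0,-3]

L=[[1,0,0,0],[3,1,0,0],[-2,-3,1,0],[0,-3,2,1]] U=[[-2,1,2,-1],[0,3,-3,-2],[0,0,1,-2],[0,0,0,-3]]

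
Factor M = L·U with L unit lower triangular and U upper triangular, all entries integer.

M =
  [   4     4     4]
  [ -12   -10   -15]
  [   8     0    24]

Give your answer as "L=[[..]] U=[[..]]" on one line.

  r1 -= -3·r0 → [0,2,-3]
  r2 -= 2·r0 → [0,-8,16]
  r2 -= -4·r1 → [0,0,4]

L=[[1,0,0],[-3,1,0],[2,-4,1]] U=[[4,4,4],[0,2,-3],[0,0,4]]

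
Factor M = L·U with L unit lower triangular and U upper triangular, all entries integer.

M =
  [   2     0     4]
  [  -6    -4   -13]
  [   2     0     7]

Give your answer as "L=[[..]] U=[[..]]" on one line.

  R1 -= -3·R0 → [0,-4,-1]
  R2 -= 1·R0 → [0,0,3]
  R2 -= 0·R1 → [0,0,3]

L=[[1,0,0],[-3,1,0],[1,0,1]] U=[[2,0,4],[0,-4,-1],[0,0,3]]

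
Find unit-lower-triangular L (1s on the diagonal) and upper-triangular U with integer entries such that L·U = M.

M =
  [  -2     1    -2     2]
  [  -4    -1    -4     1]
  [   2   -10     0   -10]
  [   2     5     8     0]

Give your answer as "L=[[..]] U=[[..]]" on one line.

  r1 -= 2·r0 → [0,-3,0,-3]
  r2 -= -1·r0 → [0,-9,-2,-8]
  r3 -= -1·r0 → [0,6,6,2]
  r2 -= 3·r1 → [0,0,-2,1]
  r3 -= -2·r1 → [0,0,6,-4]
  r3 -= -3·r2 → [0,0,0,-1]

L=[[1,0,0,0],[2,1,0,0],[-1,3,1,0],[-1,-2,-3,1]] U=[[-2,1,-2,2],[0,-3,0,-3],[0,0,-2,1],[0,0,0,-1]]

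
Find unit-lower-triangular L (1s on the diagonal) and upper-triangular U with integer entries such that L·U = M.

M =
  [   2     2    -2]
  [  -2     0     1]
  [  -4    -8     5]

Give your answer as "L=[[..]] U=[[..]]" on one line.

  r1 -= -1·r0 → [0,2,-1]
  r2 -= -2·r0 → [0,-4,1]
  r2 -= -2·r1 → [0,0,-1]

L=[[1,0,0],[-1,1,0],[-2,-2,1]] U=[[2,2,-2],[0,2,-1],[0,0,-1]]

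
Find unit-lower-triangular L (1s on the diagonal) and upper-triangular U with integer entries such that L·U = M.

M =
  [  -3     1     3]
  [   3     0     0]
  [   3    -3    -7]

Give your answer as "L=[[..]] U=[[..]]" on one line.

  r1 -= -1·r0 → [0,1,3]
  r2 -= -1·r0 → [0,-2,-4]
  r2 -= -2·r1 → [0,0,2]

L=[[1,0,0],[-1,1,0],[-1,-2,1]] U=[[-3,1,3],[0,1,3],[0,0,2]]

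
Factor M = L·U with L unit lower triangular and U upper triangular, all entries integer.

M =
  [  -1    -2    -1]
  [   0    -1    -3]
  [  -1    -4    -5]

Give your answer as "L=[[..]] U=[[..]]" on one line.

L=[[1,0,0],[0,1,0],[1,2,1]] U=[[-1,-2,-1],[0,-1,-3],[0,0,2]]

  R1 -= 0·R0 → [0,-1,-3]
  R2 -= 1·R0 → [0,-2,-4]
  R2 -= 2·R1 → [0,0,2]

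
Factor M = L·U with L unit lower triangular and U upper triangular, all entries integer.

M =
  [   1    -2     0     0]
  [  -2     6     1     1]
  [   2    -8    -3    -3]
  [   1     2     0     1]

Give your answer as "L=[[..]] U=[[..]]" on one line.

L=[[1,0,0,0],[-2,1,0,0],[2,-2,1,0],[1,2,2,1]] U=[[1,-2,0,0],[0,2,1,1],[0,0,-1,-1],[0,0,0,1]]

  r1 -= -2·r0 → [0,2,1,1]
  r2 -= 2·r0 → [0,-4,-3,-3]
  r3 -= 1·r0 → [0,4,0,1]
  r2 -= -2·r1 → [0,0,-1,-1]
  r3 -= 2·r1 → [0,0,-2,-1]
  r3 -= 2·r2 → [0,0,0,1]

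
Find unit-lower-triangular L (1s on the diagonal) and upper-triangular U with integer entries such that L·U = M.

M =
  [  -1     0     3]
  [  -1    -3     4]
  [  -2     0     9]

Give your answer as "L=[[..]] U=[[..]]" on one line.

  row1 -= 1·row0 → [0,-3,1]
  row2 -= 2·row0 → [0,0,3]
  row2 -= 0·row1 → [0,0,3]

L=[[1,0,0],[1,1,0],[2,0,1]] U=[[-1,0,3],[0,-3,1],[0,0,3]]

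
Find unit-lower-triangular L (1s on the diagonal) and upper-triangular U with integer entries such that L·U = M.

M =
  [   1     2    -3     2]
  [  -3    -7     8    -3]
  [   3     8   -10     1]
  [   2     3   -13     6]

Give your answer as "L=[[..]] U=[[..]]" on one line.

L=[[1,0,0,0],[-3,1,0,0],[3,-2,1,0],[2,1,2,1]] U=[[1,2,-3,2],[0,-1,-1,3],[0,0,-3,1],[0,0,0,-3]]

  R1 -= -3·R0 → [0,-1,-1,3]
  R2 -= 3·R0 → [0,2,-1,-5]
  R3 -= 2·R0 → [0,-1,-7,2]
  R2 -= -2·R1 → [0,0,-3,1]
  R3 -= 1·R1 → [0,0,-6,-1]
  R3 -= 2·R2 → [0,0,0,-3]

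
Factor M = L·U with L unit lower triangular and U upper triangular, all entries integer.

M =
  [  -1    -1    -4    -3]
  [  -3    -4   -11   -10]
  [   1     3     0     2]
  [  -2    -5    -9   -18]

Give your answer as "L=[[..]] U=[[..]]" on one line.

  row1 -= 3·row0 → [0,-1,1,-1]
  row2 -= -1·row0 → [0,2,-4,-1]
  row3 -= 2·row0 → [0,-3,-1,-12]
  row2 -= -2·row1 → [0,0,-2,-3]
  row3 -= 3·row1 → [0,0,-4,-9]
  row3 -= 2·row2 → [0,0,0,-3]

L=[[1,0,0,0],[3,1,0,0],[-1,-2,1,0],[2,3,2,1]] U=[[-1,-1,-4,-3],[0,-1,1,-1],[0,0,-2,-3],[0,0,0,-3]]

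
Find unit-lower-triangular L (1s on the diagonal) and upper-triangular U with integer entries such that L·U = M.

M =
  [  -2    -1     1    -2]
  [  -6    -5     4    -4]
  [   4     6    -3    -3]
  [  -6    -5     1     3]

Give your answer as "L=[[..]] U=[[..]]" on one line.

  R1 -= 3·R0 → [0,-2,1,2]
  R2 -= -2·R0 → [0,4,-1,-7]
  R3 -= 3·R0 → [0,-2,-2,9]
  R2 -= -2·R1 → [0,0,1,-3]
  R3 -= 1·R1 → [0,0,-3,7]
  R3 -= -3·R2 → [0,0,0,-2]

L=[[1,0,0,0],[3,1,0,0],[-2,-2,1,0],[3,1,-3,1]] U=[[-2,-1,1,-2],[0,-2,1,2],[0,0,1,-3],[0,0,0,-2]]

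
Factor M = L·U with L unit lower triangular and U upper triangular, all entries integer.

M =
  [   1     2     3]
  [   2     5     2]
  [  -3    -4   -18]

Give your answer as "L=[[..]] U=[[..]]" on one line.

L=[[1,0,0],[2,1,0],[-3,2,1]] U=[[1,2,3],[0,1,-4],[0,0,-1]]

  R1 -= 2·R0 → [0,1,-4]
  R2 -= -3·R0 → [0,2,-9]
  R2 -= 2·R1 → [0,0,-1]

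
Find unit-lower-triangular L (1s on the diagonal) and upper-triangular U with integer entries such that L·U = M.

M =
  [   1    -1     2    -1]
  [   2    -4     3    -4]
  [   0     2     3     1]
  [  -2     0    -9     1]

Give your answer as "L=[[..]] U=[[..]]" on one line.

L=[[1,0,0,0],[2,1,0,0],[0,-1,1,0],[-2,1,-2,1]] U=[[1,-1,2,-1],[0,-2,-1,-2],[0,0,2,-1],[0,0,0,-1]]

  row1 -= 2·row0 → [0,-2,-1,-2]
  row2 -= 0·row0 → [0,2,3,1]
  row3 -= -2·row0 → [0,-2,-5,-1]
  row2 -= -1·row1 → [0,0,2,-1]
  row3 -= 1·row1 → [0,0,-4,1]
  row3 -= -2·row2 → [0,0,0,-1]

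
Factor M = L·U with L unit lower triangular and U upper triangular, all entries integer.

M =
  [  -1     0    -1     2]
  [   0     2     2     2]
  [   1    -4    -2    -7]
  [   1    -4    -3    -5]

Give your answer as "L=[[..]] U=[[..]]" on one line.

L=[[1,0,0,0],[0,1,0,0],[-1,-2,1,0],[-1,-2,0,1]] U=[[-1,0,-1,2],[0,2,2,2],[0,0,1,-1],[0,0,0,1]]

  R1 -= 0·R0 → [0,2,2,2]
  R2 -= -1·R0 → [0,-4,-3,-5]
  R3 -= -1·R0 → [0,-4,-4,-3]
  R2 -= -2·R1 → [0,0,1,-1]
  R3 -= -2·R1 → [0,0,0,1]
  R3 -= 0·R2 → [0,0,0,1]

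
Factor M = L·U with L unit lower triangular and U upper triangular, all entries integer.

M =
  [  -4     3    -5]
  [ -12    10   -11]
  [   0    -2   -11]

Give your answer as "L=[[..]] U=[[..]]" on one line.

  R1 -= 3·R0 → [0,1,4]
  R2 -= 0·R0 → [0,-2,-11]
  R2 -= -2·R1 → [0,0,-3]

L=[[1,0,0],[3,1,0],[0,-2,1]] U=[[-4,3,-5],[0,1,4],[0,0,-3]]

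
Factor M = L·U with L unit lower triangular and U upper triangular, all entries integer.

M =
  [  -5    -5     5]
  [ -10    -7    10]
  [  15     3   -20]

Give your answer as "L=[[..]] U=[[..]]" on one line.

  r1 -= 2·r0 → [0,3,0]
  r2 -= -3·r0 → [0,-12,-5]
  r2 -= -4·r1 → [0,0,-5]

L=[[1,0,0],[2,1,0],[-3,-4,1]] U=[[-5,-5,5],[0,3,0],[0,0,-5]]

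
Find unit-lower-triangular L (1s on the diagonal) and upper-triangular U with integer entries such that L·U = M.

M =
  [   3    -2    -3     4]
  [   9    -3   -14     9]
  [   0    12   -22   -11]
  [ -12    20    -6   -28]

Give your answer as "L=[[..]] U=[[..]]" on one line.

L=[[1,0,0,0],[3,1,0,0],[0,4,1,0],[-4,4,-1,1]] U=[[3,-2,-3,4],[0,3,-5,-3],[0,0,-2,1],[0,0,0,1]]

  R1 -= 3·R0 → [0,3,-5,-3]
  R2 -= 0·R0 → [0,12,-22,-11]
  R3 -= -4·R0 → [0,12,-18,-12]
  R2 -= 4·R1 → [0,0,-2,1]
  R3 -= 4·R1 → [0,0,2,0]
  R3 -= -1·R2 → [0,0,0,1]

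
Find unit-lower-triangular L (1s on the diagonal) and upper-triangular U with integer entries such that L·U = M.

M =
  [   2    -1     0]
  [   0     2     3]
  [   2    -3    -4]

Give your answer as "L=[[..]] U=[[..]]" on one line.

L=[[1,0,0],[0,1,0],[1,-1,1]] U=[[2,-1,0],[0,2,3],[0,0,-1]]

  R1 -= 0·R0 → [0,2,3]
  R2 -= 1·R0 → [0,-2,-4]
  R2 -= -1·R1 → [0,0,-1]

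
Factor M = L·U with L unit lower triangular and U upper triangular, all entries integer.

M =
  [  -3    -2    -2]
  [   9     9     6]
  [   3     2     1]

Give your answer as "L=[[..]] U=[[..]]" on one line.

L=[[1,0,0],[-3,1,0],[-1,0,1]] U=[[-3,-2,-2],[0,3,0],[0,0,-1]]

  r1 -= -3·r0 → [0,3,0]
  r2 -= -1·r0 → [0,0,-1]
  r2 -= 0·r1 → [0,0,-1]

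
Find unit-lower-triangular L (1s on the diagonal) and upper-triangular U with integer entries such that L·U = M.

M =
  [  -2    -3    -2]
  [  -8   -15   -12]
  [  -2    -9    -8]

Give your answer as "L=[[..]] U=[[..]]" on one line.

L=[[1,0,0],[4,1,0],[1,2,1]] U=[[-2,-3,-2],[0,-3,-4],[0,0,2]]

  row1 -= 4·row0 → [0,-3,-4]
  row2 -= 1·row0 → [0,-6,-6]
  row2 -= 2·row1 → [0,0,2]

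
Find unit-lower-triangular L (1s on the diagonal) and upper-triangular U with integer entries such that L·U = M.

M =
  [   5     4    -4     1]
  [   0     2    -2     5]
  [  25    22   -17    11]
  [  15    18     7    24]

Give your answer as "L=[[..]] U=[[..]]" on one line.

  R1 -= 0·R0 → [0,2,-2,5]
  R2 -= 5·R0 → [0,2,3,6]
  R3 -= 3·R0 → [0,6,19,21]
  R2 -= 1·R1 → [0,0,5,1]
  R3 -= 3·R1 → [0,0,25,6]
  R3 -= 5·R2 → [0,0,0,1]

L=[[1,0,0,0],[0,1,0,0],[5,1,1,0],[3,3,5,1]] U=[[5,4,-4,1],[0,2,-2,5],[0,0,5,1],[0,0,0,1]]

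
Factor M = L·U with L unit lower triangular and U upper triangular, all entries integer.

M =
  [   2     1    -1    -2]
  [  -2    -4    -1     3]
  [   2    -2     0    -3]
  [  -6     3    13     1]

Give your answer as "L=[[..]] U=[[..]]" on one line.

  R1 -= -1·R0 → [0,-3,-2,1]
  R2 -= 1·R0 → [0,-3,1,-1]
  R3 -= -3·R0 → [0,6,10,-5]
  R2 -= 1·R1 → [0,0,3,-2]
  R3 -= -2·R1 → [0,0,6,-3]
  R3 -= 2·R2 → [0,0,0,1]

L=[[1,0,0,0],[-1,1,0,0],[1,1,1,0],[-3,-2,2,1]] U=[[2,1,-1,-2],[0,-3,-2,1],[0,0,3,-2],[0,0,0,1]]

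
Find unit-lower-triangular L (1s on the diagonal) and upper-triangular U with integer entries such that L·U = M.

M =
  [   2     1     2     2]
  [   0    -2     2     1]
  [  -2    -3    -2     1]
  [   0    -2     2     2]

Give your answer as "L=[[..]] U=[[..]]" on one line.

  row1 -= 0·row0 → [0,-2,2,1]
  row2 -= -1·row0 → [0,-2,0,3]
  row3 -= 0·row0 → [0,-2,2,2]
  row2 -= 1·row1 → [0,0,-2,2]
  row3 -= 1·row1 → [0,0,0,1]
  row3 -= 0·row2 → [0,0,0,1]

L=[[1,0,0,0],[0,1,0,0],[-1,1,1,0],[0,1,0,1]] U=[[2,1,2,2],[0,-2,2,1],[0,0,-2,2],[0,0,0,1]]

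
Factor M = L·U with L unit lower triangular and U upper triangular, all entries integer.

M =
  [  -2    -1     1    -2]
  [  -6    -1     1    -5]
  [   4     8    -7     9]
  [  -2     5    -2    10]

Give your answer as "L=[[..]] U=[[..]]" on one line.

  row1 -= 3·row0 → [0,2,-2,1]
  row2 -= -2·row0 → [0,6,-5,5]
  row3 -= 1·row0 → [0,6,-3,12]
  row2 -= 3·row1 → [0,0,1,2]
  row3 -= 3·row1 → [0,0,3,9]
  row3 -= 3·row2 → [0,0,0,3]

L=[[1,0,0,0],[3,1,0,0],[-2,3,1,0],[1,3,3,1]] U=[[-2,-1,1,-2],[0,2,-2,1],[0,0,1,2],[0,0,0,3]]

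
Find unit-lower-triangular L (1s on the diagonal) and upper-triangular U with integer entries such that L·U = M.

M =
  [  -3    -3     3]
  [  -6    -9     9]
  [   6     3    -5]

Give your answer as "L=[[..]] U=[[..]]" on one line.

L=[[1,0,0],[2,1,0],[-2,1,1]] U=[[-3,-3,3],[0,-3,3],[0,0,-2]]

  row1 -= 2·row0 → [0,-3,3]
  row2 -= -2·row0 → [0,-3,1]
  row2 -= 1·row1 → [0,0,-2]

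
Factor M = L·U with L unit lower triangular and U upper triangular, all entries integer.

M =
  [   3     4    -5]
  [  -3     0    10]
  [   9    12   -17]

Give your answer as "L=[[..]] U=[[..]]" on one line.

  row1 -= -1·row0 → [0,4,5]
  row2 -= 3·row0 → [0,0,-2]
  row2 -= 0·row1 → [0,0,-2]

L=[[1,0,0],[-1,1,0],[3,0,1]] U=[[3,4,-5],[0,4,5],[0,0,-2]]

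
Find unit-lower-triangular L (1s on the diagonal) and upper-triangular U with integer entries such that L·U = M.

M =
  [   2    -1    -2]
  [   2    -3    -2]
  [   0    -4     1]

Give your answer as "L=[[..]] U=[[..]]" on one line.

L=[[1,0,0],[1,1,0],[0,2,1]] U=[[2,-1,-2],[0,-2,0],[0,0,1]]

  r1 -= 1·r0 → [0,-2,0]
  r2 -= 0·r0 → [0,-4,1]
  r2 -= 2·r1 → [0,0,1]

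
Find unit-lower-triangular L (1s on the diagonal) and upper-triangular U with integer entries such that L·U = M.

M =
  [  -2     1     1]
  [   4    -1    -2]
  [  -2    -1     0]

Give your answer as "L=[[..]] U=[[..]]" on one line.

L=[[1,0,0],[-2,1,0],[1,-2,1]] U=[[-2,1,1],[0,1,0],[0,0,-1]]

  R1 -= -2·R0 → [0,1,0]
  R2 -= 1·R0 → [0,-2,-1]
  R2 -= -2·R1 → [0,0,-1]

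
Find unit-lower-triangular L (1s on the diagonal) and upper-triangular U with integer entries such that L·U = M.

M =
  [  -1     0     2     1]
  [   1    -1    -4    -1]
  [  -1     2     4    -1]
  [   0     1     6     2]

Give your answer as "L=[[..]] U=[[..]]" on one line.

  row1 -= -1·row0 → [0,-1,-2,0]
  row2 -= 1·row0 → [0,2,2,-2]
  row3 -= 0·row0 → [0,1,6,2]
  row2 -= -2·row1 → [0,0,-2,-2]
  row3 -= -1·row1 → [0,0,4,2]
  row3 -= -2·row2 → [0,0,0,-2]

L=[[1,0,0,0],[-1,1,0,0],[1,-2,1,0],[0,-1,-2,1]] U=[[-1,0,2,1],[0,-1,-2,0],[0,0,-2,-2],[0,0,0,-2]]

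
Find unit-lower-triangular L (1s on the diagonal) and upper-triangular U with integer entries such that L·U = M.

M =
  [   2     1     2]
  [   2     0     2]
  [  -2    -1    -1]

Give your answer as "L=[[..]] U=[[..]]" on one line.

L=[[1,0,0],[1,1,0],[-1,0,1]] U=[[2,1,2],[0,-1,0],[0,0,1]]

  R1 -= 1·R0 → [0,-1,0]
  R2 -= -1·R0 → [0,0,1]
  R2 -= 0·R1 → [0,0,1]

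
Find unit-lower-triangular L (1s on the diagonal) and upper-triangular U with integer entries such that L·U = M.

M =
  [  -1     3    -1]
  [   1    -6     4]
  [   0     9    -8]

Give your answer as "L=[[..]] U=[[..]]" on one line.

  R1 -= -1·R0 → [0,-3,3]
  R2 -= 0·R0 → [0,9,-8]
  R2 -= -3·R1 → [0,0,1]

L=[[1,0,0],[-1,1,0],[0,-3,1]] U=[[-1,3,-1],[0,-3,3],[0,0,1]]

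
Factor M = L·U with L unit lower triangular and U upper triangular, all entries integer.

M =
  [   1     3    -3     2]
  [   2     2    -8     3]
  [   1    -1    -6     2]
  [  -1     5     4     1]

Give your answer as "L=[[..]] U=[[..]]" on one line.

  R1 -= 2·R0 → [0,-4,-2,-1]
  R2 -= 1·R0 → [0,-4,-3,0]
  R3 -= -1·R0 → [0,8,1,3]
  R2 -= 1·R1 → [0,0,-1,1]
  R3 -= -2·R1 → [0,0,-3,1]
  R3 -= 3·R2 → [0,0,0,-2]

L=[[1,0,0,0],[2,1,0,0],[1,1,1,0],[-1,-2,3,1]] U=[[1,3,-3,2],[0,-4,-2,-1],[0,0,-1,1],[0,0,0,-2]]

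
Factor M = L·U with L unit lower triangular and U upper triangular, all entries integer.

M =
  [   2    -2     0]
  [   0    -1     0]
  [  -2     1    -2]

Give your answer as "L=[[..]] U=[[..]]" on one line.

L=[[1,0,0],[0,1,0],[-1,1,1]] U=[[2,-2,0],[0,-1,0],[0,0,-2]]

  R1 -= 0·R0 → [0,-1,0]
  R2 -= -1·R0 → [0,-1,-2]
  R2 -= 1·R1 → [0,0,-2]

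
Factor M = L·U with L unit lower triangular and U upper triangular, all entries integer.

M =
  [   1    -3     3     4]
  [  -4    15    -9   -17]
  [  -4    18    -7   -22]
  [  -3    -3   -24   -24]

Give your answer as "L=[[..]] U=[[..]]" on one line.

  R1 -= -4·R0 → [0,3,3,-1]
  R2 -= -4·R0 → [0,6,5,-6]
  R3 -= -3·R0 → [0,-12,-15,-12]
  R2 -= 2·R1 → [0,0,-1,-4]
  R3 -= -4·R1 → [0,0,-3,-16]
  R3 -= 3·R2 → [0,0,0,-4]

L=[[1,0,0,0],[-4,1,0,0],[-4,2,1,0],[-3,-4,3,1]] U=[[1,-3,3,4],[0,3,3,-1],[0,0,-1,-4],[0,0,0,-4]]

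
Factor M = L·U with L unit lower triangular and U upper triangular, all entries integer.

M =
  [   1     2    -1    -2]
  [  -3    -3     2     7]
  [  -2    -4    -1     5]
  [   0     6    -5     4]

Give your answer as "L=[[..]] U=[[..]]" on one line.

L=[[1,0,0,0],[-3,1,0,0],[-2,0,1,0],[0,2,1,1]] U=[[1,2,-1,-2],[0,3,-1,1],[0,0,-3,1],[0,0,0,1]]

  r1 -= -3·r0 → [0,3,-1,1]
  r2 -= -2·r0 → [0,0,-3,1]
  r3 -= 0·r0 → [0,6,-5,4]
  r2 -= 0·r1 → [0,0,-3,1]
  r3 -= 2·r1 → [0,0,-3,2]
  r3 -= 1·r2 → [0,0,0,1]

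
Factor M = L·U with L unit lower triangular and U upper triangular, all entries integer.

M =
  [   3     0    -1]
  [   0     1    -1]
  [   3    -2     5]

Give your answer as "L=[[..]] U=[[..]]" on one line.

  r1 -= 0·r0 → [0,1,-1]
  r2 -= 1·r0 → [0,-2,6]
  r2 -= -2·r1 → [0,0,4]

L=[[1,0,0],[0,1,0],[1,-2,1]] U=[[3,0,-1],[0,1,-1],[0,0,4]]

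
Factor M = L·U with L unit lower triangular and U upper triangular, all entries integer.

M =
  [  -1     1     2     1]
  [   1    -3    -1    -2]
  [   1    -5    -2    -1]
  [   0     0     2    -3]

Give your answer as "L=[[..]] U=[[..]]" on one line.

  R1 -= -1·R0 → [0,-2,1,-1]
  R2 -= -1·R0 → [0,-4,0,0]
  R3 -= 0·R0 → [0,0,2,-3]
  R2 -= 2·R1 → [0,0,-2,2]
  R3 -= 0·R1 → [0,0,2,-3]
  R3 -= -1·R2 → [0,0,0,-1]

L=[[1,0,0,0],[-1,1,0,0],[-1,2,1,0],[0,0,-1,1]] U=[[-1,1,2,1],[0,-2,1,-1],[0,0,-2,2],[0,0,0,-1]]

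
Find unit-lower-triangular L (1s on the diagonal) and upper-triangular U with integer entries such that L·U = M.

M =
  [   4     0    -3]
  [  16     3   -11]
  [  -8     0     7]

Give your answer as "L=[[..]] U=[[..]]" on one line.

L=[[1,0,0],[4,1,0],[-2,0,1]] U=[[4,0,-3],[0,3,1],[0,0,1]]

  r1 -= 4·r0 → [0,3,1]
  r2 -= -2·r0 → [0,0,1]
  r2 -= 0·r1 → [0,0,1]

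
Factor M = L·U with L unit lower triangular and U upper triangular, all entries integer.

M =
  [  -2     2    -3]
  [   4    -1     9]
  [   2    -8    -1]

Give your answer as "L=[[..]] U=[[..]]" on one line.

L=[[1,0,0],[-2,1,0],[-1,-2,1]] U=[[-2,2,-3],[0,3,3],[0,0,2]]

  R1 -= -2·R0 → [0,3,3]
  R2 -= -1·R0 → [0,-6,-4]
  R2 -= -2·R1 → [0,0,2]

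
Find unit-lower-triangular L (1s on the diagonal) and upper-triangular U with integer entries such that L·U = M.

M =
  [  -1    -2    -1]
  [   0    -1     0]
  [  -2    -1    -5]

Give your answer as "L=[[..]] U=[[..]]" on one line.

  r1 -= 0·r0 → [0,-1,0]
  r2 -= 2·r0 → [0,3,-3]
  r2 -= -3·r1 → [0,0,-3]

L=[[1,0,0],[0,1,0],[2,-3,1]] U=[[-1,-2,-1],[0,-1,0],[0,0,-3]]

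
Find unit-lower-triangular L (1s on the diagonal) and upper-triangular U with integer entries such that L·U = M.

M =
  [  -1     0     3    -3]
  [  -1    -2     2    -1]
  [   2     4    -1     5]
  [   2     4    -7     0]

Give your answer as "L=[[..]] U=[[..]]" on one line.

  R1 -= 1·R0 → [0,-2,-1,2]
  R2 -= -2·R0 → [0,4,5,-1]
  R3 -= -2·R0 → [0,4,-1,-6]
  R2 -= -2·R1 → [0,0,3,3]
  R3 -= -2·R1 → [0,0,-3,-2]
  R3 -= -1·R2 → [0,0,0,1]

L=[[1,0,0,0],[1,1,0,0],[-2,-2,1,0],[-2,-2,-1,1]] U=[[-1,0,3,-3],[0,-2,-1,2],[0,0,3,3],[0,0,0,1]]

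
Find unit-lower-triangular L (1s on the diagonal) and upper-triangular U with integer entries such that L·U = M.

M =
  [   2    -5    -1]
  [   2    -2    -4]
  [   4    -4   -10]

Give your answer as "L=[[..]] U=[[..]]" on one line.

L=[[1,0,0],[1,1,0],[2,2,1]] U=[[2,-5,-1],[0,3,-3],[0,0,-2]]

  row1 -= 1·row0 → [0,3,-3]
  row2 -= 2·row0 → [0,6,-8]
  row2 -= 2·row1 → [0,0,-2]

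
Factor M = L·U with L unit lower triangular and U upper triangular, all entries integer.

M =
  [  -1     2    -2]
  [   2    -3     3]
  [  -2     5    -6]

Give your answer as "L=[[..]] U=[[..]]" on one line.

L=[[1,0,0],[-2,1,0],[2,1,1]] U=[[-1,2,-2],[0,1,-1],[0,0,-1]]

  r1 -= -2·r0 → [0,1,-1]
  r2 -= 2·r0 → [0,1,-2]
  r2 -= 1·r1 → [0,0,-1]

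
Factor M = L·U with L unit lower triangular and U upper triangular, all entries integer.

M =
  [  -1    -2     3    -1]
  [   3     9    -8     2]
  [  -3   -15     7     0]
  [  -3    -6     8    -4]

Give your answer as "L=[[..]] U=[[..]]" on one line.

  row1 -= -3·row0 → [0,3,1,-1]
  row2 -= 3·row0 → [0,-9,-2,3]
  row3 -= 3·row0 → [0,0,-1,-1]
  row2 -= -3·row1 → [0,0,1,0]
  row3 -= 0·row1 → [0,0,-1,-1]
  row3 -= -1·row2 → [0,0,0,-1]

L=[[1,0,0,0],[-3,1,0,0],[3,-3,1,0],[3,0,-1,1]] U=[[-1,-2,3,-1],[0,3,1,-1],[0,0,1,0],[0,0,0,-1]]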